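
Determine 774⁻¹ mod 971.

69

971 = 1*774 + 197
774 = 3*197 + 183
197 = 1*183 + 14
183 = 13*14 + 1
14 = 14*1 + 0
gcd(774, 971) = 1, so the inverse exists.
Bézout: 1 = −55*971 + 69*774.
So 774⁻¹ ≡ 69 (mod 971).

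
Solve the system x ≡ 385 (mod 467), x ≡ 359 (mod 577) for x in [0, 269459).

467⁻¹ mod 577: 467·278 ≡ 1 (mod 577), so 467⁻¹ ≡ 278.
x = 385 + 467·((359 − 385)·278 mod 577) = 385 + 467·273 = 127876.

127876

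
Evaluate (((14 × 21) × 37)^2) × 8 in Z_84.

0

14 × 21 = 294 ≡ 42 (mod 84)
42 × 37 = 1554 ≡ 42 (mod 84)
(42)^2 ≡ 0 (mod 84)
0 × 8 = 0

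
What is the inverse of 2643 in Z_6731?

545

By the extended Euclidean algorithm:
6731 = 2×2643 + 1445
2643 = 1×1445 + 1198
1445 = 1×1198 + 247
1198 = 4×247 + 210
247 = 1×210 + 37
210 = 5×37 + 25
37 = 1×25 + 12
25 = 2×12 + 1
12 = 12×1 + 0
gcd(2643, 6731) = 1, so the inverse exists.
Back-substitute for 1:
1 = 1×25 − 2×12
  = −2×37 + 3×25
  = 3×210 − 17×37
  = −17×247 + 20×210
  = 20×1198 − 97×247
  = −97×1445 + 117×1198
  = 117×2643 − 214×1445
  = −214×6731 + 545×2643
So 2643⁻¹ ≡ 545 (mod 6731).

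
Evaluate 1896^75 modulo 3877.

Compute successive squares:
75 in binary is 1001011, i.e. 75 = 64 + 8 + 2 + 1.
1896^1 ≡ 1896 (mod 3877)
1896^2 ≡ 1896^2 = 3594816 ≡ 837 (mod 3877)
1896^4 ≡ 837^2 = 700569 ≡ 2709 (mod 3877)
1896^8 ≡ 2709^2 = 7338681 ≡ 3397 (mod 3877)
1896^16 ≡ 3397^2 = 11539609 ≡ 1657 (mod 3877)
1896^32 ≡ 1657^2 = 2745649 ≡ 733 (mod 3877)
1896^64 ≡ 733^2 = 537289 ≡ 2263 (mod 3877)
1896^75 = 1896^64 * 1896^8 * 1896^2 * 1896^1 ≡ 2263 * 3397 * 837 * 1896 (mod 3877).
Accumulate the product:
2263 * 3397 = 7687411 ≡ 3197
3197 * 837 = 2675889 ≡ 759
759 * 1896 = 1439064 ≡ 697

697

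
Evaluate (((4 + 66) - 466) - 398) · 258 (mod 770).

4 + 66 = 70
70 - 466 = -396 ≡ 374 (mod 770)
374 - 398 = -24 ≡ 746 (mod 770)
746 · 258 = 192468 ≡ 738 (mod 770)

738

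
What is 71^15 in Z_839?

Compute successive squares:
15 in binary is 1111, i.e. 15 = 8 + 4 + 2 + 1.
71^1 ≡ 71 (mod 839)
71^2 ≡ 71^2 = 5041 ≡ 7 (mod 839)
71^4 ≡ 7^2 = 49 (mod 839)
71^8 ≡ 49^2 = 2401 ≡ 723 (mod 839)
71^15 = 71^8 · 71^4 · 71^2 · 71^1 ≡ 723 · 49 · 7 · 71 (mod 839).
Accumulate the product:
723 · 49 = 35427 ≡ 189
189 · 7 = 1323 ≡ 484
484 · 71 = 34364 ≡ 804

804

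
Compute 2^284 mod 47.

21

Compute successive squares:
284 in binary is 100011100, i.e. 284 = 256 + 16 + 8 + 4.
2^1 ≡ 2 (mod 47)
2^2 ≡ 2^2 = 4 (mod 47)
2^4 ≡ 4^2 = 16 (mod 47)
2^8 ≡ 16^2 = 256 ≡ 21 (mod 47)
2^16 ≡ 21^2 = 441 ≡ 18 (mod 47)
2^32 ≡ 18^2 = 324 ≡ 42 (mod 47)
2^64 ≡ 42^2 = 1764 ≡ 25 (mod 47)
2^128 ≡ 25^2 = 625 ≡ 14 (mod 47)
2^256 ≡ 14^2 = 196 ≡ 8 (mod 47)
2^284 = 2^256 · 2^16 · 2^8 · 2^4 ≡ 8 · 18 · 21 · 16 (mod 47).
Accumulate the product:
8 · 18 = 144 ≡ 3
3 · 21 = 63 ≡ 16
16 · 16 = 256 ≡ 21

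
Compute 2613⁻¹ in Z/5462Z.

Run the extended Euclidean algorithm:
5462 = 2*2613 + 236
2613 = 11*236 + 17
236 = 13*17 + 15
17 = 1*15 + 2
15 = 7*2 + 1
2 = 2*1 + 0
gcd(2613, 5462) = 1, so the inverse exists.
Back-substitute for 1:
1 = 1*15 − 7*2
  = −7*17 + 8*15
  = 8*236 − 111*17
  = −111*2613 + 1229*236
  = 1229*5462 − 2569*2613
So 2613⁻¹ ≡ −2569 ≡ 2893 (mod 5462).

2893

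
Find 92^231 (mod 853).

628

Using repeated squaring:
92^1 ≡ 92 (mod 853)
92^2 ≡ 92^2 = 8464 ≡ 787 (mod 853)
92^4 ≡ 787^2 = 619369 ≡ 91 (mod 853)
92^8 ≡ 91^2 = 8281 ≡ 604 (mod 853)
92^16 ≡ 604^2 = 364816 ≡ 585 (mod 853)
92^32 ≡ 585^2 = 342225 ≡ 172 (mod 853)
92^64 ≡ 172^2 = 29584 ≡ 582 (mod 853)
92^128 ≡ 582^2 = 338724 ≡ 83 (mod 853)
92^231 = 92^128 × 92^64 × 92^32 × 92^4 × 92^2 × 92^1 ≡ 83 × 582 × 172 × 91 × 787 × 92 (mod 853).
Accumulate the product:
83 × 582 = 48306 ≡ 538
538 × 172 = 92536 ≡ 412
412 × 91 = 37492 ≡ 813
813 × 787 = 639831 ≡ 81
81 × 92 = 7452 ≡ 628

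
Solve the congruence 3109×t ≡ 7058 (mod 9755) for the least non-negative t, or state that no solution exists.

gcd(3109, 9755) = 1, so a unique solution mod 9755 exists.
3109⁻¹ ≡ 2849 (mod 9755).
t ≡ 2849×7058 ≡ 3187 (mod 9755).

3187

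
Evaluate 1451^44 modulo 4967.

By square-and-multiply:
44 in binary is 101100, i.e. 44 = 32 + 8 + 4.
1451^1 ≡ 1451 (mod 4967)
1451^2 ≡ 1451^2 = 2105401 ≡ 4360 (mod 4967)
1451^4 ≡ 4360^2 = 19009600 ≡ 891 (mod 4967)
1451^8 ≡ 891^2 = 793881 ≡ 4128 (mod 4967)
1451^16 ≡ 4128^2 = 17040384 ≡ 3574 (mod 4967)
1451^32 ≡ 3574^2 = 12773476 ≡ 3319 (mod 4967)
1451^44 = 1451^32 × 1451^8 × 1451^4 ≡ 3319 × 4128 × 891 (mod 4967).
Accumulate the product:
3319 × 4128 = 13700832 ≡ 1846
1846 × 891 = 1644786 ≡ 709

709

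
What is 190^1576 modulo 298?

6

Compute successive squares:
1576 in binary is 11000101000, i.e. 1576 = 1024 + 512 + 32 + 8.
190^1 ≡ 190 (mod 298)
190^2 ≡ 190^2 = 36100 ≡ 42 (mod 298)
190^4 ≡ 42^2 = 1764 ≡ 274 (mod 298)
190^8 ≡ 274^2 = 75076 ≡ 278 (mod 298)
190^16 ≡ 278^2 = 77284 ≡ 102 (mod 298)
190^32 ≡ 102^2 = 10404 ≡ 272 (mod 298)
190^64 ≡ 272^2 = 73984 ≡ 80 (mod 298)
190^128 ≡ 80^2 = 6400 ≡ 142 (mod 298)
190^256 ≡ 142^2 = 20164 ≡ 198 (mod 298)
190^512 ≡ 198^2 = 39204 ≡ 166 (mod 298)
190^1024 ≡ 166^2 = 27556 ≡ 140 (mod 298)
190^1576 = 190^1024 * 190^512 * 190^32 * 190^8 ≡ 140 * 166 * 272 * 278 (mod 298).
Accumulate the product:
140 * 166 = 23240 ≡ 294
294 * 272 = 79968 ≡ 104
104 * 278 = 28912 ≡ 6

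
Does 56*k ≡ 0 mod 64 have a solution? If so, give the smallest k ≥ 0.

gcd(56, 64) = 8, and 8 | 0, so solutions exist.
Divide through by 8: 7*k ≡ 0 (mod 8).
7⁻¹ ≡ 7 (mod 8).
k ≡ 7*0 ≡ 0 (mod 8).
The smallest non-negative solution is k = 0.

0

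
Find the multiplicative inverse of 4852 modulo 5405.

By the extended Euclidean algorithm:
5405 = 1*4852 + 553
4852 = 8*553 + 428
553 = 1*428 + 125
428 = 3*125 + 53
125 = 2*53 + 19
53 = 2*19 + 15
19 = 1*15 + 4
15 = 3*4 + 3
4 = 1*3 + 1
3 = 3*1 + 0
gcd(4852, 5405) = 1, so the inverse exists.
Back-substitute for 1:
1 = 1*4 − 1*3
  = −1*15 + 4*4
  = 4*19 − 5*15
  = −5*53 + 14*19
  = 14*125 − 33*53
  = −33*428 + 113*125
  = 113*553 − 146*428
  = −146*4852 + 1281*553
  = 1281*5405 − 1427*4852
So 4852⁻¹ ≡ −1427 ≡ 3978 (mod 5405).

3978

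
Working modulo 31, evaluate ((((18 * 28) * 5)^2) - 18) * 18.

18 * 28 = 504 ≡ 8 (mod 31)
8 * 5 = 40 ≡ 9 (mod 31)
(9)^2 ≡ 19 (mod 31)
19 - 18 = 1
1 * 18 = 18

18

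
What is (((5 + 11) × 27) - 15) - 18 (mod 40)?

39

5 + 11 = 16
16 × 27 = 432 ≡ 32 (mod 40)
32 - 15 = 17
17 - 18 = -1 ≡ 39 (mod 40)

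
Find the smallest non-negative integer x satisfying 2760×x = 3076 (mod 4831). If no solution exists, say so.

4279

gcd(2760, 4831) = 1, so a unique solution mod 4831 exists.
2760⁻¹ ≡ 1206 (mod 4831).
x ≡ 1206×3076 ≡ 4279 (mod 4831).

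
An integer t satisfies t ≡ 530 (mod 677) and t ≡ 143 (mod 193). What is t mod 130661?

87186

677⁻¹ mod 193: 677*65 ≡ 1 (mod 193), so 677⁻¹ ≡ 65.
t = 530 + 677*((143 − 530)*65 mod 193) = 530 + 677*128 = 87186.
Check: 87186 mod 677 = 530, 87186 mod 193 = 143. ✓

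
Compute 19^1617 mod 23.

By square-and-multiply:
19^1 ≡ 19 (mod 23)
19^2 ≡ 19^2 = 361 ≡ 16 (mod 23)
19^4 ≡ 16^2 = 256 ≡ 3 (mod 23)
19^8 ≡ 3^2 = 9 (mod 23)
19^16 ≡ 9^2 = 81 ≡ 12 (mod 23)
19^32 ≡ 12^2 = 144 ≡ 6 (mod 23)
19^64 ≡ 6^2 = 36 ≡ 13 (mod 23)
19^128 ≡ 13^2 = 169 ≡ 8 (mod 23)
19^256 ≡ 8^2 = 64 ≡ 18 (mod 23)
19^512 ≡ 18^2 = 324 ≡ 2 (mod 23)
19^1024 ≡ 2^2 = 4 (mod 23)
19^1617 = 19^1024 · 19^512 · 19^64 · 19^16 · 19^1 ≡ 4 · 2 · 13 · 12 · 19 (mod 23).
Accumulate the product:
4 · 2 = 8
8 · 13 = 104 ≡ 12
12 · 12 = 144 ≡ 6
6 · 19 = 114 ≡ 22

22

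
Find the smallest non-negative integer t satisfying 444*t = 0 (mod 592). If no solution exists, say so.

0

gcd(444, 592) = 148, and 148 | 0, so solutions exist.
Divide through by 148: 3*t ≡ 0 (mod 4).
3⁻¹ ≡ 3 (mod 4).
t ≡ 3*0 ≡ 0 (mod 4).
The smallest non-negative solution is t = 0.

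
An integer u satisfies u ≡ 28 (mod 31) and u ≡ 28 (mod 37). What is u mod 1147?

31⁻¹ mod 37: 31×6 ≡ 1 (mod 37), so 31⁻¹ ≡ 6.
u = 28 + 31×((28 − 28)×6 mod 37) = 28 + 31×0 = 28.
Check: 28 mod 31 = 28, 28 mod 37 = 28. ✓

28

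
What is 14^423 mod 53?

Using repeated squaring:
423 in binary is 110100111, i.e. 423 = 256 + 128 + 32 + 4 + 2 + 1.
14^1 ≡ 14 (mod 53)
14^2 ≡ 14^2 = 196 ≡ 37 (mod 53)
14^4 ≡ 37^2 = 1369 ≡ 44 (mod 53)
14^8 ≡ 44^2 = 1936 ≡ 28 (mod 53)
14^16 ≡ 28^2 = 784 ≡ 42 (mod 53)
14^32 ≡ 42^2 = 1764 ≡ 15 (mod 53)
14^64 ≡ 15^2 = 225 ≡ 13 (mod 53)
14^128 ≡ 13^2 = 169 ≡ 10 (mod 53)
14^256 ≡ 10^2 = 100 ≡ 47 (mod 53)
14^423 = 14^256 · 14^128 · 14^32 · 14^4 · 14^2 · 14^1 ≡ 47 · 10 · 15 · 44 · 37 · 14 (mod 53).
Accumulate the product:
47 · 10 = 470 ≡ 46
46 · 15 = 690 ≡ 1
1 · 44 = 44
44 · 37 = 1628 ≡ 38
38 · 14 = 532 ≡ 2

2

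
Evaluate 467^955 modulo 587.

955 in binary is 1110111011, i.e. 955 = 512 + 256 + 128 + 32 + 16 + 8 + 2 + 1.
467^1 ≡ 467 (mod 587)
467^2 ≡ 467^2 = 218089 ≡ 312 (mod 587)
467^4 ≡ 312^2 = 97344 ≡ 489 (mod 587)
467^8 ≡ 489^2 = 239121 ≡ 212 (mod 587)
467^16 ≡ 212^2 = 44944 ≡ 332 (mod 587)
467^32 ≡ 332^2 = 110224 ≡ 455 (mod 587)
467^64 ≡ 455^2 = 207025 ≡ 401 (mod 587)
467^128 ≡ 401^2 = 160801 ≡ 550 (mod 587)
467^256 ≡ 550^2 = 302500 ≡ 195 (mod 587)
467^512 ≡ 195^2 = 38025 ≡ 457 (mod 587)
467^955 = 467^512 · 467^256 · 467^128 · 467^32 · 467^16 · 467^8 · 467^2 · 467^1 ≡ 457 · 195 · 550 · 455 · 332 · 212 · 312 · 467 (mod 587).
Accumulate the product:
457 · 195 = 89115 ≡ 478
478 · 550 = 262900 ≡ 511
511 · 455 = 232505 ≡ 53
53 · 332 = 17596 ≡ 573
573 · 212 = 121476 ≡ 554
554 · 312 = 172848 ≡ 270
270 · 467 = 126090 ≡ 472

472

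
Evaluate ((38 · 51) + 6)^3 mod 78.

18

38 · 51 = 1938 ≡ 66 (mod 78)
66 + 6 = 72
(72)^3 ≡ 18 (mod 78)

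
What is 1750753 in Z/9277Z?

6677

1750753 = 188×9277 + 6677, so 1750753 ≡ 6677 (mod 9277).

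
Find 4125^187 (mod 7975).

7150

By square-and-multiply:
187 in binary is 10111011, i.e. 187 = 128 + 32 + 16 + 8 + 2 + 1.
4125^1 ≡ 4125 (mod 7975)
4125^2 ≡ 4125^2 = 17015625 ≡ 4950 (mod 7975)
4125^4 ≡ 4950^2 = 24502500 ≡ 3300 (mod 7975)
4125^8 ≡ 3300^2 = 10890000 ≡ 4125 (mod 7975)
4125^16 ≡ 4125^2 = 17015625 ≡ 4950 (mod 7975)
4125^32 ≡ 4950^2 = 24502500 ≡ 3300 (mod 7975)
4125^64 ≡ 3300^2 = 10890000 ≡ 4125 (mod 7975)
4125^128 ≡ 4125^2 = 17015625 ≡ 4950 (mod 7975)
4125^187 = 4125^128 · 4125^32 · 4125^16 · 4125^8 · 4125^2 · 4125^1 ≡ 4950 · 3300 · 4950 · 4125 · 4950 · 4125 (mod 7975).
Accumulate the product:
4950 · 3300 = 16335000 ≡ 2200
2200 · 4950 = 10890000 ≡ 4125
4125 · 4125 = 17015625 ≡ 4950
4950 · 4950 = 24502500 ≡ 3300
3300 · 4125 = 13612500 ≡ 7150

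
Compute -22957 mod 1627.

1448

-22957 = -15*1627 + 1448, so -22957 ≡ 1448 (mod 1627).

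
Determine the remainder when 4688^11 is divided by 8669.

6986

4688^1 ≡ 4688 (mod 8669)
4688^2 ≡ 4688^2 = 21977344 ≡ 1429 (mod 8669)
4688^4 ≡ 1429^2 = 2042041 ≡ 4826 (mod 8669)
4688^8 ≡ 4826^2 = 23290276 ≡ 5342 (mod 8669)
4688^11 = 4688^8 * 4688^2 * 4688^1 ≡ 5342 * 1429 * 4688 (mod 8669).
Accumulate the product:
5342 * 1429 = 7633718 ≡ 4998
4998 * 4688 = 23430624 ≡ 6986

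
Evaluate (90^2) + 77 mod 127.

(90)^2 ≡ 99 (mod 127)
99 + 77 = 176 ≡ 49 (mod 127)

49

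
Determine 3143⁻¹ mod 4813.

4813 = 1·3143 + 1670
3143 = 1·1670 + 1473
1670 = 1·1473 + 197
1473 = 7·197 + 94
197 = 2·94 + 9
94 = 10·9 + 4
9 = 2·4 + 1
4 = 4·1 + 0
gcd(3143, 4813) = 1, so the inverse exists.
Back-substitute for 1:
1 = 1·9 − 2·4
  = −2·94 + 21·9
  = 21·197 − 44·94
  = −44·1473 + 329·197
  = 329·1670 − 373·1473
  = −373·3143 + 702·1670
  = 702·4813 − 1075·3143
So 3143⁻¹ ≡ −1075 ≡ 3738 (mod 4813).

3738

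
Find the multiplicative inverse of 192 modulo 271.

271 = 1·192 + 79
192 = 2·79 + 34
79 = 2·34 + 11
34 = 3·11 + 1
11 = 11·1 + 0
gcd(192, 271) = 1, so the inverse exists.
Bézout: 1 = −17·271 + 24·192.
So 192⁻¹ ≡ 24 (mod 271).

24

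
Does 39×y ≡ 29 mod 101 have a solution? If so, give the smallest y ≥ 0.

gcd(39, 101) = 1, so a unique solution mod 101 exists.
39⁻¹ ≡ 57 (mod 101).
y ≡ 57×29 ≡ 37 (mod 101).

37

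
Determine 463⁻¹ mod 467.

Apply the Euclidean algorithm and back-substitute:
467 = 1*463 + 4
463 = 115*4 + 3
4 = 1*3 + 1
3 = 3*1 + 0
gcd(463, 467) = 1, so the inverse exists.
Bézout: 1 = 116*467 − 117*463.
So 463⁻¹ ≡ −117 ≡ 350 (mod 467).

350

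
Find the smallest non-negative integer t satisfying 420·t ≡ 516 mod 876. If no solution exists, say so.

gcd(420, 876) = 12, and 12 | 516, so solutions exist.
Divide through by 12: 35·t ≡ 43 (mod 73).
35⁻¹ ≡ 48 (mod 73).
t ≡ 48·43 ≡ 20 (mod 73).
The smallest non-negative solution is t = 20.

20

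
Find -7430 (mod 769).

-7430 = -10·769 + 260, so -7430 ≡ 260 (mod 769).

260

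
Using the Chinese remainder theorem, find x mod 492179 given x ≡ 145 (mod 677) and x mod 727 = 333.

677⁻¹ mod 727: 677×189 ≡ 1 (mod 727), so 677⁻¹ ≡ 189.
x = 145 + 677×((333 − 145)×189 mod 727) = 145 + 677×636 = 430717.

430717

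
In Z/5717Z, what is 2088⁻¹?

972

Run the extended Euclidean algorithm:
5717 = 2·2088 + 1541
2088 = 1·1541 + 547
1541 = 2·547 + 447
547 = 1·447 + 100
447 = 4·100 + 47
100 = 2·47 + 6
47 = 7·6 + 5
6 = 1·5 + 1
5 = 5·1 + 0
gcd(2088, 5717) = 1, so the inverse exists.
Bézout: 1 = −355·5717 + 972·2088.
So 2088⁻¹ ≡ 972 (mod 5717).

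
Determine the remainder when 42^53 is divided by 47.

36

Compute successive squares:
53 in binary is 110101, i.e. 53 = 32 + 16 + 4 + 1.
42^1 ≡ 42 (mod 47)
42^2 ≡ 42^2 = 1764 ≡ 25 (mod 47)
42^4 ≡ 25^2 = 625 ≡ 14 (mod 47)
42^8 ≡ 14^2 = 196 ≡ 8 (mod 47)
42^16 ≡ 8^2 = 64 ≡ 17 (mod 47)
42^32 ≡ 17^2 = 289 ≡ 7 (mod 47)
42^53 = 42^32 * 42^16 * 42^4 * 42^1 ≡ 7 * 17 * 14 * 42 (mod 47).
Accumulate the product:
7 * 17 = 119 ≡ 25
25 * 14 = 350 ≡ 21
21 * 42 = 882 ≡ 36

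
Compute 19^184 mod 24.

1

Compute successive squares:
184 in binary is 10111000, i.e. 184 = 128 + 32 + 16 + 8.
19^1 ≡ 19 (mod 24)
19^2 ≡ 19^2 = 361 ≡ 1 (mod 24)
19^4 ≡ 1^2 = 1 (mod 24)
19^8 ≡ 1^2 = 1 (mod 24)
19^16 ≡ 1^2 = 1 (mod 24)
19^32 ≡ 1^2 = 1 (mod 24)
19^64 ≡ 1^2 = 1 (mod 24)
19^128 ≡ 1^2 = 1 (mod 24)
19^184 = 19^128 × 19^32 × 19^16 × 19^8 ≡ 1 × 1 × 1 × 1 (mod 24).
Accumulate the product:
1 × 1 = 1
1 × 1 = 1
1 × 1 = 1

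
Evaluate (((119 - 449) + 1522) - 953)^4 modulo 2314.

119 - 449 = -330 ≡ 1984 (mod 2314)
1984 + 1522 = 3506 ≡ 1192 (mod 2314)
1192 - 953 = 239
(239)^4 ≡ 1535 (mod 2314)

1535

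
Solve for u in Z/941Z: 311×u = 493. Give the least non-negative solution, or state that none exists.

168

gcd(311, 941) = 1, so a unique solution mod 941 exists.
311⁻¹ ≡ 823 (mod 941).
u ≡ 823×493 ≡ 168 (mod 941).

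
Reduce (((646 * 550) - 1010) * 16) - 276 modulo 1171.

646 * 550 = 355300 ≡ 487 (mod 1171)
487 - 1010 = -523 ≡ 648 (mod 1171)
648 * 16 = 10368 ≡ 1000 (mod 1171)
1000 - 276 = 724

724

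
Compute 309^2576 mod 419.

316

Compute successive squares:
2576 in binary is 101000010000, i.e. 2576 = 2048 + 512 + 16.
309^1 ≡ 309 (mod 419)
309^2 ≡ 309^2 = 95481 ≡ 368 (mod 419)
309^4 ≡ 368^2 = 135424 ≡ 87 (mod 419)
309^8 ≡ 87^2 = 7569 ≡ 27 (mod 419)
309^16 ≡ 27^2 = 729 ≡ 310 (mod 419)
309^32 ≡ 310^2 = 96100 ≡ 149 (mod 419)
309^64 ≡ 149^2 = 22201 ≡ 413 (mod 419)
309^128 ≡ 413^2 = 170569 ≡ 36 (mod 419)
309^256 ≡ 36^2 = 1296 ≡ 39 (mod 419)
309^512 ≡ 39^2 = 1521 ≡ 264 (mod 419)
309^1024 ≡ 264^2 = 69696 ≡ 142 (mod 419)
309^2048 ≡ 142^2 = 20164 ≡ 52 (mod 419)
309^2576 = 309^2048 × 309^512 × 309^16 ≡ 52 × 264 × 310 (mod 419).
Accumulate the product:
52 × 264 = 13728 ≡ 320
320 × 310 = 99200 ≡ 316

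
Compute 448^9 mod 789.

Using repeated squaring:
9 in binary is 1001, i.e. 9 = 8 + 1.
448^1 ≡ 448 (mod 789)
448^2 ≡ 448^2 = 200704 ≡ 298 (mod 789)
448^4 ≡ 298^2 = 88804 ≡ 436 (mod 789)
448^8 ≡ 436^2 = 190096 ≡ 736 (mod 789)
448^9 = 448^8 · 448^1 ≡ 736 · 448 (mod 789).
736 · 448 = 329728 ≡ 715 (mod 789).

715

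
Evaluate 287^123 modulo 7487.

By square-and-multiply:
123 in binary is 1111011, i.e. 123 = 64 + 32 + 16 + 8 + 2 + 1.
287^1 ≡ 287 (mod 7487)
287^2 ≡ 287^2 = 82369 ≡ 12 (mod 7487)
287^4 ≡ 12^2 = 144 (mod 7487)
287^8 ≡ 144^2 = 20736 ≡ 5762 (mod 7487)
287^16 ≡ 5762^2 = 33200644 ≡ 3286 (mod 7487)
287^32 ≡ 3286^2 = 10797796 ≡ 1542 (mod 7487)
287^64 ≡ 1542^2 = 2377764 ≡ 4385 (mod 7487)
287^123 = 287^64 * 287^32 * 287^16 * 287^8 * 287^2 * 287^1 ≡ 4385 * 1542 * 3286 * 5762 * 12 * 287 (mod 7487).
Accumulate the product:
4385 * 1542 = 6761670 ≡ 909
909 * 3286 = 2986974 ≡ 7148
7148 * 5762 = 41186776 ≡ 789
789 * 12 = 9468 ≡ 1981
1981 * 287 = 568547 ≡ 7022

7022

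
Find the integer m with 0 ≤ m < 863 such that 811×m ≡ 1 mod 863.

780

By the extended Euclidean algorithm:
863 = 1×811 + 52
811 = 15×52 + 31
52 = 1×31 + 21
31 = 1×21 + 10
21 = 2×10 + 1
10 = 10×1 + 0
gcd(811, 863) = 1, so the inverse exists.
Bézout: 1 = 78×863 − 83×811.
So 811⁻¹ ≡ −83 ≡ 780 (mod 863).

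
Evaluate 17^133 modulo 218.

111

133 in binary is 10000101, i.e. 133 = 128 + 4 + 1.
17^1 ≡ 17 (mod 218)
17^2 ≡ 17^2 = 289 ≡ 71 (mod 218)
17^4 ≡ 71^2 = 5041 ≡ 27 (mod 218)
17^8 ≡ 27^2 = 729 ≡ 75 (mod 218)
17^16 ≡ 75^2 = 5625 ≡ 175 (mod 218)
17^32 ≡ 175^2 = 30625 ≡ 105 (mod 218)
17^64 ≡ 105^2 = 11025 ≡ 125 (mod 218)
17^128 ≡ 125^2 = 15625 ≡ 147 (mod 218)
17^133 = 17^128 × 17^4 × 17^1 ≡ 147 × 27 × 17 (mod 218).
Accumulate the product:
147 × 27 = 3969 ≡ 45
45 × 17 = 765 ≡ 111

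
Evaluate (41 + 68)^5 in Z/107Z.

41 + 68 = 109 ≡ 2 (mod 107)
(2)^5 ≡ 32 (mod 107)

32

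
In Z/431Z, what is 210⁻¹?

Apply the Euclidean algorithm and back-substitute:
431 = 2·210 + 11
210 = 19·11 + 1
11 = 11·1 + 0
gcd(210, 431) = 1, so the inverse exists.
Back-substitute for 1:
1 = 1·210 − 19·11
  = −19·431 + 39·210
So 210⁻¹ ≡ 39 (mod 431).

39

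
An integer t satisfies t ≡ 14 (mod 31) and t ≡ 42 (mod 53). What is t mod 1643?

31⁻¹ mod 53: 31·12 ≡ 1 (mod 53), so 31⁻¹ ≡ 12.
t = 14 + 31·((42 − 14)·12 mod 53) = 14 + 31·18 = 572.
Check: 572 mod 31 = 14, 572 mod 53 = 42. ✓

572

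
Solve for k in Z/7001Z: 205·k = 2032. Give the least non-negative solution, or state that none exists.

3869

gcd(205, 7001) = 1, so a unique solution mod 7001 exists.
205⁻¹ ≡ 4064 (mod 7001).
k ≡ 4064·2032 ≡ 3869 (mod 7001).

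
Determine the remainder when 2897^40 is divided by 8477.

2759

Compute successive squares:
40 in binary is 101000, i.e. 40 = 32 + 8.
2897^1 ≡ 2897 (mod 8477)
2897^2 ≡ 2897^2 = 8392609 ≡ 379 (mod 8477)
2897^4 ≡ 379^2 = 143641 ≡ 8009 (mod 8477)
2897^8 ≡ 8009^2 = 64144081 ≡ 7099 (mod 8477)
2897^16 ≡ 7099^2 = 50395801 ≡ 36 (mod 8477)
2897^32 ≡ 36^2 = 1296 (mod 8477)
2897^40 = 2897^32 · 2897^8 ≡ 1296 · 7099 (mod 8477).
1296 · 7099 = 9200304 ≡ 2759 (mod 8477).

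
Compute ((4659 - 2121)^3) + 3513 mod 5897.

5551

4659 - 2121 = 2538
(2538)^3 ≡ 2038 (mod 5897)
2038 + 3513 = 5551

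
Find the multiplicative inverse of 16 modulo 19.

Run the extended Euclidean algorithm:
19 = 1*16 + 3
16 = 5*3 + 1
3 = 3*1 + 0
gcd(16, 19) = 1, so the inverse exists.
Bézout: 1 = −5*19 + 6*16.
So 16⁻¹ ≡ 6 (mod 19).

6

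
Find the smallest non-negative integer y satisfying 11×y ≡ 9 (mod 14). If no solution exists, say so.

gcd(11, 14) = 1, so a unique solution mod 14 exists.
11⁻¹ ≡ 9 (mod 14).
y ≡ 9×9 ≡ 11 (mod 14).

11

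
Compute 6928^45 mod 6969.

4030

45 in binary is 101101, i.e. 45 = 32 + 8 + 4 + 1.
6928^1 ≡ 6928 (mod 6969)
6928^2 ≡ 6928^2 = 47997184 ≡ 1681 (mod 6969)
6928^4 ≡ 1681^2 = 2825761 ≡ 3316 (mod 6969)
6928^8 ≡ 3316^2 = 10995856 ≡ 5743 (mod 6969)
6928^16 ≡ 5743^2 = 32982049 ≡ 4741 (mod 6969)
6928^32 ≡ 4741^2 = 22477081 ≡ 2056 (mod 6969)
6928^45 = 6928^32 * 6928^8 * 6928^4 * 6928^1 ≡ 2056 * 5743 * 3316 * 6928 (mod 6969).
Accumulate the product:
2056 * 5743 = 11807608 ≡ 2122
2122 * 3316 = 7036552 ≡ 4831
4831 * 6928 = 33469168 ≡ 4030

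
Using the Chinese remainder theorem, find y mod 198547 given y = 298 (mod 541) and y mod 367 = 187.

17069

541⁻¹ mod 367: 541×251 ≡ 1 (mod 367), so 541⁻¹ ≡ 251.
y = 298 + 541×((187 − 298)×251 mod 367) = 298 + 541×31 = 17069.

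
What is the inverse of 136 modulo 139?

46

Run the extended Euclidean algorithm:
139 = 1·136 + 3
136 = 45·3 + 1
3 = 3·1 + 0
gcd(136, 139) = 1, so the inverse exists.
Back-substitute for 1:
1 = 1·136 − 45·3
  = −45·139 + 46·136
So 136⁻¹ ≡ 46 (mod 139).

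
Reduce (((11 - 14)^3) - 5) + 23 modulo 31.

22

11 - 14 = -3 ≡ 28 (mod 31)
(28)^3 ≡ 4 (mod 31)
4 - 5 = -1 ≡ 30 (mod 31)
30 + 23 = 53 ≡ 22 (mod 31)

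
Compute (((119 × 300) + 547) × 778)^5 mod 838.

119 × 300 = 35700 ≡ 504 (mod 838)
504 + 547 = 1051 ≡ 213 (mod 838)
213 × 778 = 165714 ≡ 628 (mod 838)
(628)^5 ≡ 144 (mod 838)

144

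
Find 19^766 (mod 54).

19

19^1 ≡ 19 (mod 54)
19^2 ≡ 19^2 = 361 ≡ 37 (mod 54)
19^4 ≡ 37^2 = 1369 ≡ 19 (mod 54)
19^8 ≡ 19^2 = 361 ≡ 37 (mod 54)
19^16 ≡ 37^2 = 1369 ≡ 19 (mod 54)
19^32 ≡ 19^2 = 361 ≡ 37 (mod 54)
19^64 ≡ 37^2 = 1369 ≡ 19 (mod 54)
19^128 ≡ 19^2 = 361 ≡ 37 (mod 54)
19^256 ≡ 37^2 = 1369 ≡ 19 (mod 54)
19^512 ≡ 19^2 = 361 ≡ 37 (mod 54)
19^766 = 19^512 × 19^128 × 19^64 × 19^32 × 19^16 × 19^8 × 19^4 × 19^2 ≡ 37 × 37 × 19 × 37 × 19 × 37 × 19 × 37 (mod 54).
Accumulate the product:
37 × 37 = 1369 ≡ 19
19 × 19 = 361 ≡ 37
37 × 37 = 1369 ≡ 19
19 × 19 = 361 ≡ 37
37 × 37 = 1369 ≡ 19
19 × 19 = 361 ≡ 37
37 × 37 = 1369 ≡ 19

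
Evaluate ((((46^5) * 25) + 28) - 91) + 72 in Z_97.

(46)^5 ≡ 63 (mod 97)
63 * 25 = 1575 ≡ 23 (mod 97)
23 + 28 = 51
51 - 91 = -40 ≡ 57 (mod 97)
57 + 72 = 129 ≡ 32 (mod 97)

32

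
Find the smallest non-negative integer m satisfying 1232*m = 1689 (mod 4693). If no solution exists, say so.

3883

gcd(1232, 4693) = 1, so a unique solution mod 4693 exists.
1232⁻¹ ≡ 4034 (mod 4693).
m ≡ 4034*1689 ≡ 3883 (mod 4693).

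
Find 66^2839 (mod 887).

2839 in binary is 101100010111, i.e. 2839 = 2048 + 512 + 256 + 16 + 4 + 2 + 1.
66^1 ≡ 66 (mod 887)
66^2 ≡ 66^2 = 4356 ≡ 808 (mod 887)
66^4 ≡ 808^2 = 652864 ≡ 32 (mod 887)
66^8 ≡ 32^2 = 1024 ≡ 137 (mod 887)
66^16 ≡ 137^2 = 18769 ≡ 142 (mod 887)
66^32 ≡ 142^2 = 20164 ≡ 650 (mod 887)
66^64 ≡ 650^2 = 422500 ≡ 288 (mod 887)
66^128 ≡ 288^2 = 82944 ≡ 453 (mod 887)
66^256 ≡ 453^2 = 205209 ≡ 312 (mod 887)
66^512 ≡ 312^2 = 97344 ≡ 661 (mod 887)
66^1024 ≡ 661^2 = 436921 ≡ 517 (mod 887)
66^2048 ≡ 517^2 = 267289 ≡ 302 (mod 887)
66^2839 = 66^2048 * 66^512 * 66^256 * 66^16 * 66^4 * 66^2 * 66^1 ≡ 302 * 661 * 312 * 142 * 32 * 808 * 66 (mod 887).
Accumulate the product:
302 * 661 = 199622 ≡ 47
47 * 312 = 14664 ≡ 472
472 * 142 = 67024 ≡ 499
499 * 32 = 15968 ≡ 2
2 * 808 = 1616 ≡ 729
729 * 66 = 48114 ≡ 216

216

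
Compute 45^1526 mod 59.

12

Using repeated squaring:
1526 in binary is 10111110110, i.e. 1526 = 1024 + 256 + 128 + 64 + 32 + 16 + 4 + 2.
45^1 ≡ 45 (mod 59)
45^2 ≡ 45^2 = 2025 ≡ 19 (mod 59)
45^4 ≡ 19^2 = 361 ≡ 7 (mod 59)
45^8 ≡ 7^2 = 49 (mod 59)
45^16 ≡ 49^2 = 2401 ≡ 41 (mod 59)
45^32 ≡ 41^2 = 1681 ≡ 29 (mod 59)
45^64 ≡ 29^2 = 841 ≡ 15 (mod 59)
45^128 ≡ 15^2 = 225 ≡ 48 (mod 59)
45^256 ≡ 48^2 = 2304 ≡ 3 (mod 59)
45^512 ≡ 3^2 = 9 (mod 59)
45^1024 ≡ 9^2 = 81 ≡ 22 (mod 59)
45^1526 = 45^1024 · 45^256 · 45^128 · 45^64 · 45^32 · 45^16 · 45^4 · 45^2 ≡ 22 · 3 · 48 · 15 · 29 · 41 · 7 · 19 (mod 59).
Accumulate the product:
22 · 3 = 66 ≡ 7
7 · 48 = 336 ≡ 41
41 · 15 = 615 ≡ 25
25 · 29 = 725 ≡ 17
17 · 41 = 697 ≡ 48
48 · 7 = 336 ≡ 41
41 · 19 = 779 ≡ 12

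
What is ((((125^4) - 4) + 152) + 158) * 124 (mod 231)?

(125)^4 ≡ 190 (mod 231)
190 - 4 = 186
186 + 152 = 338 ≡ 107 (mod 231)
107 + 158 = 265 ≡ 34 (mod 231)
34 * 124 = 4216 ≡ 58 (mod 231)

58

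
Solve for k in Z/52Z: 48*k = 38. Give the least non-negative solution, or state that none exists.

no solution

gcd(48, 52) = 4, and 4 does not divide 38.
So the congruence has no solution.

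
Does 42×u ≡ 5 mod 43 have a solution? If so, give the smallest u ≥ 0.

gcd(42, 43) = 1, so a unique solution mod 43 exists.
42⁻¹ ≡ 42 (mod 43).
u ≡ 42×5 ≡ 38 (mod 43).

38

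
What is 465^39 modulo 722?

311

465^1 ≡ 465 (mod 722)
465^2 ≡ 465^2 = 216225 ≡ 347 (mod 722)
465^4 ≡ 347^2 = 120409 ≡ 557 (mod 722)
465^8 ≡ 557^2 = 310249 ≡ 511 (mod 722)
465^16 ≡ 511^2 = 261121 ≡ 479 (mod 722)
465^32 ≡ 479^2 = 229441 ≡ 567 (mod 722)
465^39 = 465^32 × 465^4 × 465^2 × 465^1 ≡ 567 × 557 × 347 × 465 (mod 722).
Accumulate the product:
567 × 557 = 315819 ≡ 305
305 × 347 = 105835 ≡ 423
423 × 465 = 196695 ≡ 311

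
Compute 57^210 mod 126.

210 in binary is 11010010, i.e. 210 = 128 + 64 + 16 + 2.
57^1 ≡ 57 (mod 126)
57^2 ≡ 57^2 = 3249 ≡ 99 (mod 126)
57^4 ≡ 99^2 = 9801 ≡ 99 (mod 126)
57^8 ≡ 99^2 = 9801 ≡ 99 (mod 126)
57^16 ≡ 99^2 = 9801 ≡ 99 (mod 126)
57^32 ≡ 99^2 = 9801 ≡ 99 (mod 126)
57^64 ≡ 99^2 = 9801 ≡ 99 (mod 126)
57^128 ≡ 99^2 = 9801 ≡ 99 (mod 126)
57^210 = 57^128 * 57^64 * 57^16 * 57^2 ≡ 99 * 99 * 99 * 99 (mod 126).
Accumulate the product:
99 * 99 = 9801 ≡ 99
99 * 99 = 9801 ≡ 99
99 * 99 = 9801 ≡ 99

99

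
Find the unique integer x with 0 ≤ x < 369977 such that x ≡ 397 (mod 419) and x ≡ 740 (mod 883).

10453

419⁻¹ mod 883: 419*569 ≡ 1 (mod 883), so 419⁻¹ ≡ 569.
x = 397 + 419*((740 − 397)*569 mod 883) = 397 + 419*24 = 10453.
Check: 10453 mod 419 = 397, 10453 mod 883 = 740. ✓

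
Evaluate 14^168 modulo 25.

168 in binary is 10101000, i.e. 168 = 128 + 32 + 8.
14^1 ≡ 14 (mod 25)
14^2 ≡ 14^2 = 196 ≡ 21 (mod 25)
14^4 ≡ 21^2 = 441 ≡ 16 (mod 25)
14^8 ≡ 16^2 = 256 ≡ 6 (mod 25)
14^16 ≡ 6^2 = 36 ≡ 11 (mod 25)
14^32 ≡ 11^2 = 121 ≡ 21 (mod 25)
14^64 ≡ 21^2 = 441 ≡ 16 (mod 25)
14^128 ≡ 16^2 = 256 ≡ 6 (mod 25)
14^168 = 14^128 · 14^32 · 14^8 ≡ 6 · 21 · 6 (mod 25).
Accumulate the product:
6 · 21 = 126 ≡ 1
1 · 6 = 6

6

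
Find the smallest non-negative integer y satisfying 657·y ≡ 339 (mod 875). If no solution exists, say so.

gcd(657, 875) = 1, so a unique solution mod 875 exists.
657⁻¹ ≡ 293 (mod 875).
y ≡ 293·339 ≡ 452 (mod 875).

452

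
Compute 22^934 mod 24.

934 in binary is 1110100110, i.e. 934 = 512 + 256 + 128 + 32 + 4 + 2.
22^1 ≡ 22 (mod 24)
22^2 ≡ 22^2 = 484 ≡ 4 (mod 24)
22^4 ≡ 4^2 = 16 (mod 24)
22^8 ≡ 16^2 = 256 ≡ 16 (mod 24)
22^16 ≡ 16^2 = 256 ≡ 16 (mod 24)
22^32 ≡ 16^2 = 256 ≡ 16 (mod 24)
22^64 ≡ 16^2 = 256 ≡ 16 (mod 24)
22^128 ≡ 16^2 = 256 ≡ 16 (mod 24)
22^256 ≡ 16^2 = 256 ≡ 16 (mod 24)
22^512 ≡ 16^2 = 256 ≡ 16 (mod 24)
22^934 = 22^512 * 22^256 * 22^128 * 22^32 * 22^4 * 22^2 ≡ 16 * 16 * 16 * 16 * 16 * 4 (mod 24).
Accumulate the product:
16 * 16 = 256 ≡ 16
16 * 16 = 256 ≡ 16
16 * 16 = 256 ≡ 16
16 * 16 = 256 ≡ 16
16 * 4 = 64 ≡ 16

16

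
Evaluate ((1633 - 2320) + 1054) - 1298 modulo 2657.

1633 - 2320 = -687 ≡ 1970 (mod 2657)
1970 + 1054 = 3024 ≡ 367 (mod 2657)
367 - 1298 = -931 ≡ 1726 (mod 2657)

1726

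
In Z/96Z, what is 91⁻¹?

96 = 1·91 + 5
91 = 18·5 + 1
5 = 5·1 + 0
gcd(91, 96) = 1, so the inverse exists.
Bézout: 1 = −18·96 + 19·91.
So 91⁻¹ ≡ 19 (mod 96).

19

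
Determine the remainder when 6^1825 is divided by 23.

Compute successive squares:
1825 in binary is 11100100001, i.e. 1825 = 1024 + 512 + 256 + 32 + 1.
6^1 ≡ 6 (mod 23)
6^2 ≡ 6^2 = 36 ≡ 13 (mod 23)
6^4 ≡ 13^2 = 169 ≡ 8 (mod 23)
6^8 ≡ 8^2 = 64 ≡ 18 (mod 23)
6^16 ≡ 18^2 = 324 ≡ 2 (mod 23)
6^32 ≡ 2^2 = 4 (mod 23)
6^64 ≡ 4^2 = 16 (mod 23)
6^128 ≡ 16^2 = 256 ≡ 3 (mod 23)
6^256 ≡ 3^2 = 9 (mod 23)
6^512 ≡ 9^2 = 81 ≡ 12 (mod 23)
6^1024 ≡ 12^2 = 144 ≡ 6 (mod 23)
6^1825 = 6^1024 × 6^512 × 6^256 × 6^32 × 6^1 ≡ 6 × 12 × 9 × 4 × 6 (mod 23).
Accumulate the product:
6 × 12 = 72 ≡ 3
3 × 9 = 27 ≡ 4
4 × 4 = 16
16 × 6 = 96 ≡ 4

4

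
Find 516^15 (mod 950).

126

By square-and-multiply:
516^1 ≡ 516 (mod 950)
516^2 ≡ 516^2 = 266256 ≡ 256 (mod 950)
516^4 ≡ 256^2 = 65536 ≡ 936 (mod 950)
516^8 ≡ 936^2 = 876096 ≡ 196 (mod 950)
516^15 = 516^8 × 516^4 × 516^2 × 516^1 ≡ 196 × 936 × 256 × 516 (mod 950).
Accumulate the product:
196 × 936 = 183456 ≡ 106
106 × 256 = 27136 ≡ 536
536 × 516 = 276576 ≡ 126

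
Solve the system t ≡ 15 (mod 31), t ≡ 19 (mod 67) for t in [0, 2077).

31⁻¹ mod 67: 31·13 ≡ 1 (mod 67), so 31⁻¹ ≡ 13.
t = 15 + 31·((19 − 15)·13 mod 67) = 15 + 31·52 = 1627.
Check: 1627 mod 31 = 15, 1627 mod 67 = 19. ✓

1627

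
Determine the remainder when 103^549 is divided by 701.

By square-and-multiply:
549 in binary is 1000100101, i.e. 549 = 512 + 32 + 4 + 1.
103^1 ≡ 103 (mod 701)
103^2 ≡ 103^2 = 10609 ≡ 94 (mod 701)
103^4 ≡ 94^2 = 8836 ≡ 424 (mod 701)
103^8 ≡ 424^2 = 179776 ≡ 320 (mod 701)
103^16 ≡ 320^2 = 102400 ≡ 54 (mod 701)
103^32 ≡ 54^2 = 2916 ≡ 112 (mod 701)
103^64 ≡ 112^2 = 12544 ≡ 627 (mod 701)
103^128 ≡ 627^2 = 393129 ≡ 569 (mod 701)
103^256 ≡ 569^2 = 323761 ≡ 600 (mod 701)
103^512 ≡ 600^2 = 360000 ≡ 387 (mod 701)
103^549 = 103^512 * 103^32 * 103^4 * 103^1 ≡ 387 * 112 * 424 * 103 (mod 701).
Accumulate the product:
387 * 112 = 43344 ≡ 583
583 * 424 = 247192 ≡ 440
440 * 103 = 45320 ≡ 456

456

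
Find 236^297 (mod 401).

By square-and-multiply:
297 in binary is 100101001, i.e. 297 = 256 + 32 + 8 + 1.
236^1 ≡ 236 (mod 401)
236^2 ≡ 236^2 = 55696 ≡ 358 (mod 401)
236^4 ≡ 358^2 = 128164 ≡ 245 (mod 401)
236^8 ≡ 245^2 = 60025 ≡ 276 (mod 401)
236^16 ≡ 276^2 = 76176 ≡ 387 (mod 401)
236^32 ≡ 387^2 = 149769 ≡ 196 (mod 401)
236^64 ≡ 196^2 = 38416 ≡ 321 (mod 401)
236^128 ≡ 321^2 = 103041 ≡ 385 (mod 401)
236^256 ≡ 385^2 = 148225 ≡ 256 (mod 401)
236^297 = 236^256 · 236^32 · 236^8 · 236^1 ≡ 256 · 196 · 276 · 236 (mod 401).
Accumulate the product:
256 · 196 = 50176 ≡ 51
51 · 276 = 14076 ≡ 41
41 · 236 = 9676 ≡ 52

52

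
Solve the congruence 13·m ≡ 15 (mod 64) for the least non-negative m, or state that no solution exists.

gcd(13, 64) = 1, so a unique solution mod 64 exists.
13⁻¹ ≡ 5 (mod 64).
m ≡ 5·15 ≡ 11 (mod 64).

11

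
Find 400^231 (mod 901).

801

231 in binary is 11100111, i.e. 231 = 128 + 64 + 32 + 4 + 2 + 1.
400^1 ≡ 400 (mod 901)
400^2 ≡ 400^2 = 160000 ≡ 523 (mod 901)
400^4 ≡ 523^2 = 273529 ≡ 526 (mod 901)
400^8 ≡ 526^2 = 276676 ≡ 69 (mod 901)
400^16 ≡ 69^2 = 4761 ≡ 256 (mod 901)
400^32 ≡ 256^2 = 65536 ≡ 664 (mod 901)
400^64 ≡ 664^2 = 440896 ≡ 307 (mod 901)
400^128 ≡ 307^2 = 94249 ≡ 545 (mod 901)
400^231 = 400^128 × 400^64 × 400^32 × 400^4 × 400^2 × 400^1 ≡ 545 × 307 × 664 × 526 × 523 × 400 (mod 901).
Accumulate the product:
545 × 307 = 167315 ≡ 630
630 × 664 = 418320 ≡ 256
256 × 526 = 134656 ≡ 407
407 × 523 = 212861 ≡ 225
225 × 400 = 90000 ≡ 801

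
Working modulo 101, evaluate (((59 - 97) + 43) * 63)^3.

59 - 97 = -38 ≡ 63 (mod 101)
63 + 43 = 106 ≡ 5 (mod 101)
5 * 63 = 315 ≡ 12 (mod 101)
(12)^3 ≡ 11 (mod 101)

11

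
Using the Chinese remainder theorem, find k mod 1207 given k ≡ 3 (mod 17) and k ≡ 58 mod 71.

17⁻¹ mod 71: 17·46 ≡ 1 (mod 71), so 17⁻¹ ≡ 46.
k = 3 + 17·((58 − 3)·46 mod 71) = 3 + 17·45 = 768.

768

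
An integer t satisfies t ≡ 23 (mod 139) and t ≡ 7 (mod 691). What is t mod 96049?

139⁻¹ mod 691: 139*174 ≡ 1 (mod 691), so 139⁻¹ ≡ 174.
t = 23 + 139*((7 − 23)*174 mod 691) = 23 + 139*671 = 93292.

93292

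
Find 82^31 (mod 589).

Using repeated squaring:
31 in binary is 11111, i.e. 31 = 16 + 8 + 4 + 2 + 1.
82^1 ≡ 82 (mod 589)
82^2 ≡ 82^2 = 6724 ≡ 245 (mod 589)
82^4 ≡ 245^2 = 60025 ≡ 536 (mod 589)
82^8 ≡ 536^2 = 287296 ≡ 453 (mod 589)
82^16 ≡ 453^2 = 205209 ≡ 237 (mod 589)
82^31 = 82^16 × 82^8 × 82^4 × 82^2 × 82^1 ≡ 237 × 453 × 536 × 245 × 82 (mod 589).
Accumulate the product:
237 × 453 = 107361 ≡ 163
163 × 536 = 87368 ≡ 196
196 × 245 = 48020 ≡ 311
311 × 82 = 25502 ≡ 175

175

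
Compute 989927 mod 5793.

5117

989927 = 170×5793 + 5117, so 989927 ≡ 5117 (mod 5793).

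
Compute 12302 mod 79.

57

12302 = 155*79 + 57, so 12302 ≡ 57 (mod 79).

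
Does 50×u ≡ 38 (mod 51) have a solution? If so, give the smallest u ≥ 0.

gcd(50, 51) = 1, so a unique solution mod 51 exists.
50⁻¹ ≡ 50 (mod 51).
u ≡ 50×38 ≡ 13 (mod 51).

13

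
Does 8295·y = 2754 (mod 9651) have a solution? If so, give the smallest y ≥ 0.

gcd(8295, 9651) = 3, and 3 | 2754, so solutions exist.
Divide through by 3: 2765·y mod 3217 = 918.
2765⁻¹ ≡ 1032 (mod 3217).
y ≡ 1032·918 ≡ 1578 (mod 3217).
The smallest non-negative solution is y = 1578.

1578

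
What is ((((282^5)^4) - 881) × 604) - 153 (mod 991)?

(282)^5 ≡ 621 (mod 991)
(621)^4 ≡ 344 (mod 991)
344 - 881 = -537 ≡ 454 (mod 991)
454 × 604 = 274216 ≡ 700 (mod 991)
700 - 153 = 547

547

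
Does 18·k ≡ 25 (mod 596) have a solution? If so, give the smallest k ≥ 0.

gcd(18, 596) = 2, and 2 does not divide 25.
So the congruence has no solution.

no solution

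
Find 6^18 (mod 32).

By square-and-multiply:
18 in binary is 10010, i.e. 18 = 16 + 2.
6^1 ≡ 6 (mod 32)
6^2 ≡ 6^2 = 36 ≡ 4 (mod 32)
6^4 ≡ 4^2 = 16 (mod 32)
6^8 ≡ 16^2 = 256 ≡ 0 (mod 32)
6^16 ≡ 0^2 = 0 (mod 32)
6^18 = 6^16 × 6^2 ≡ 0 × 4 (mod 32).
0 × 4 = 0 ≡ 0 (mod 32).

0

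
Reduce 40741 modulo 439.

353

40741 = 92*439 + 353, so 40741 ≡ 353 (mod 439).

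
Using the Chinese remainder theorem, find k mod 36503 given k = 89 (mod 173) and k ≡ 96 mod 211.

173⁻¹ mod 211: 173×161 ≡ 1 (mod 211), so 173⁻¹ ≡ 161.
k = 89 + 173×((96 − 89)×161 mod 211) = 89 + 173×72 = 12545.
Check: 12545 mod 173 = 89, 12545 mod 211 = 96. ✓

12545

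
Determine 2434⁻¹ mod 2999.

1534

2999 = 1·2434 + 565
2434 = 4·565 + 174
565 = 3·174 + 43
174 = 4·43 + 2
43 = 21·2 + 1
2 = 2·1 + 0
gcd(2434, 2999) = 1, so the inverse exists.
Back-substitute for 1:
1 = 1·43 − 21·2
  = −21·174 + 85·43
  = 85·565 − 276·174
  = −276·2434 + 1189·565
  = 1189·2999 − 1465·2434
So 2434⁻¹ ≡ −1465 ≡ 1534 (mod 2999).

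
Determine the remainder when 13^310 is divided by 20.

9

310 in binary is 100110110, i.e. 310 = 256 + 32 + 16 + 4 + 2.
13^1 ≡ 13 (mod 20)
13^2 ≡ 13^2 = 169 ≡ 9 (mod 20)
13^4 ≡ 9^2 = 81 ≡ 1 (mod 20)
13^8 ≡ 1^2 = 1 (mod 20)
13^16 ≡ 1^2 = 1 (mod 20)
13^32 ≡ 1^2 = 1 (mod 20)
13^64 ≡ 1^2 = 1 (mod 20)
13^128 ≡ 1^2 = 1 (mod 20)
13^256 ≡ 1^2 = 1 (mod 20)
13^310 = 13^256 · 13^32 · 13^16 · 13^4 · 13^2 ≡ 1 · 1 · 1 · 1 · 9 (mod 20).
Accumulate the product:
1 · 1 = 1
1 · 1 = 1
1 · 1 = 1
1 · 9 = 9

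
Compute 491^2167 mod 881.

68

2167 in binary is 100001110111, i.e. 2167 = 2048 + 64 + 32 + 16 + 4 + 2 + 1.
491^1 ≡ 491 (mod 881)
491^2 ≡ 491^2 = 241081 ≡ 568 (mod 881)
491^4 ≡ 568^2 = 322624 ≡ 178 (mod 881)
491^8 ≡ 178^2 = 31684 ≡ 849 (mod 881)
491^16 ≡ 849^2 = 720801 ≡ 143 (mod 881)
491^32 ≡ 143^2 = 20449 ≡ 186 (mod 881)
491^64 ≡ 186^2 = 34596 ≡ 237 (mod 881)
491^128 ≡ 237^2 = 56169 ≡ 666 (mod 881)
491^256 ≡ 666^2 = 443556 ≡ 413 (mod 881)
491^512 ≡ 413^2 = 170569 ≡ 536 (mod 881)
491^1024 ≡ 536^2 = 287296 ≡ 90 (mod 881)
491^2048 ≡ 90^2 = 8100 ≡ 171 (mod 881)
491^2167 = 491^2048 × 491^64 × 491^32 × 491^16 × 491^4 × 491^2 × 491^1 ≡ 171 × 237 × 186 × 143 × 178 × 568 × 491 (mod 881).
Accumulate the product:
171 × 237 = 40527 ≡ 1
1 × 186 = 186
186 × 143 = 26598 ≡ 168
168 × 178 = 29904 ≡ 831
831 × 568 = 472008 ≡ 673
673 × 491 = 330443 ≡ 68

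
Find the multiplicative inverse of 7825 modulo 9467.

Run the extended Euclidean algorithm:
9467 = 1×7825 + 1642
7825 = 4×1642 + 1257
1642 = 1×1257 + 385
1257 = 3×385 + 102
385 = 3×102 + 79
102 = 1×79 + 23
79 = 3×23 + 10
23 = 2×10 + 3
10 = 3×3 + 1
3 = 3×1 + 0
gcd(7825, 9467) = 1, so the inverse exists.
Bézout: 1 = 2378×9467 − 2877×7825.
So 7825⁻¹ ≡ −2877 ≡ 6590 (mod 9467).

6590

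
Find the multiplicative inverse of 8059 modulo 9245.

9245 = 1×8059 + 1186
8059 = 6×1186 + 943
1186 = 1×943 + 243
943 = 3×243 + 214
243 = 1×214 + 29
214 = 7×29 + 11
29 = 2×11 + 7
11 = 1×7 + 4
7 = 1×4 + 3
4 = 1×3 + 1
3 = 3×1 + 0
gcd(8059, 9245) = 1, so the inverse exists.
Bézout: 1 = −2222×9245 + 2549×8059.
So 8059⁻¹ ≡ 2549 (mod 9245).

2549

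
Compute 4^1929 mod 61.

27

4^1 ≡ 4 (mod 61)
4^2 ≡ 4^2 = 16 (mod 61)
4^4 ≡ 16^2 = 256 ≡ 12 (mod 61)
4^8 ≡ 12^2 = 144 ≡ 22 (mod 61)
4^16 ≡ 22^2 = 484 ≡ 57 (mod 61)
4^32 ≡ 57^2 = 3249 ≡ 16 (mod 61)
4^64 ≡ 16^2 = 256 ≡ 12 (mod 61)
4^128 ≡ 12^2 = 144 ≡ 22 (mod 61)
4^256 ≡ 22^2 = 484 ≡ 57 (mod 61)
4^512 ≡ 57^2 = 3249 ≡ 16 (mod 61)
4^1024 ≡ 16^2 = 256 ≡ 12 (mod 61)
4^1929 = 4^1024 × 4^512 × 4^256 × 4^128 × 4^8 × 4^1 ≡ 12 × 16 × 57 × 22 × 22 × 4 (mod 61).
Accumulate the product:
12 × 16 = 192 ≡ 9
9 × 57 = 513 ≡ 25
25 × 22 = 550 ≡ 1
1 × 22 = 22
22 × 4 = 88 ≡ 27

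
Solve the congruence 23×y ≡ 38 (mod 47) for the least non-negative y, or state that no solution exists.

18

gcd(23, 47) = 1, so a unique solution mod 47 exists.
23⁻¹ ≡ 45 (mod 47).
y ≡ 45×38 ≡ 18 (mod 47).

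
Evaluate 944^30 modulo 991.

42

By square-and-multiply:
30 in binary is 11110, i.e. 30 = 16 + 8 + 4 + 2.
944^1 ≡ 944 (mod 991)
944^2 ≡ 944^2 = 891136 ≡ 227 (mod 991)
944^4 ≡ 227^2 = 51529 ≡ 988 (mod 991)
944^8 ≡ 988^2 = 976144 ≡ 9 (mod 991)
944^16 ≡ 9^2 = 81 (mod 991)
944^30 = 944^16 * 944^8 * 944^4 * 944^2 ≡ 81 * 9 * 988 * 227 (mod 991).
Accumulate the product:
81 * 9 = 729
729 * 988 = 720252 ≡ 786
786 * 227 = 178422 ≡ 42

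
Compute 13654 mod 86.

66

13654 = 158*86 + 66, so 13654 ≡ 66 (mod 86).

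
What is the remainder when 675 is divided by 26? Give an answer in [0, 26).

25

675 = 25*26 + 25, so 675 ≡ 25 (mod 26).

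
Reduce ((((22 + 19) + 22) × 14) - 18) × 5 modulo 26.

4

22 + 19 = 41 ≡ 15 (mod 26)
15 + 22 = 37 ≡ 11 (mod 26)
11 × 14 = 154 ≡ 24 (mod 26)
24 - 18 = 6
6 × 5 = 30 ≡ 4 (mod 26)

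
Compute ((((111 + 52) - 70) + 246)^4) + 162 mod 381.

231

111 + 52 = 163
163 - 70 = 93
93 + 246 = 339
(339)^4 ≡ 69 (mod 381)
69 + 162 = 231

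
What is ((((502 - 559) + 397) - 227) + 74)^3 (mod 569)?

502 - 559 = -57 ≡ 512 (mod 569)
512 + 397 = 909 ≡ 340 (mod 569)
340 - 227 = 113
113 + 74 = 187
(187)^3 ≡ 255 (mod 569)

255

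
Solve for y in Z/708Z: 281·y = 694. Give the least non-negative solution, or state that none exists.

gcd(281, 708) = 1, so a unique solution mod 708 exists.
281⁻¹ ≡ 257 (mod 708).
y ≡ 257·694 ≡ 650 (mod 708).

650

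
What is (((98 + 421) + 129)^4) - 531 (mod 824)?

98 + 421 = 519
519 + 129 = 648
(648)^4 ≡ 8 (mod 824)
8 - 531 = -523 ≡ 301 (mod 824)

301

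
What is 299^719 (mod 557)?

Compute successive squares:
719 in binary is 1011001111, i.e. 719 = 512 + 128 + 64 + 8 + 4 + 2 + 1.
299^1 ≡ 299 (mod 557)
299^2 ≡ 299^2 = 89401 ≡ 281 (mod 557)
299^4 ≡ 281^2 = 78961 ≡ 424 (mod 557)
299^8 ≡ 424^2 = 179776 ≡ 422 (mod 557)
299^16 ≡ 422^2 = 178084 ≡ 401 (mod 557)
299^32 ≡ 401^2 = 160801 ≡ 385 (mod 557)
299^64 ≡ 385^2 = 148225 ≡ 63 (mod 557)
299^128 ≡ 63^2 = 3969 ≡ 70 (mod 557)
299^256 ≡ 70^2 = 4900 ≡ 444 (mod 557)
299^512 ≡ 444^2 = 197136 ≡ 515 (mod 557)
299^719 = 299^512 · 299^128 · 299^64 · 299^8 · 299^4 · 299^2 · 299^1 ≡ 515 · 70 · 63 · 422 · 424 · 281 · 299 (mod 557).
Accumulate the product:
515 · 70 = 36050 ≡ 402
402 · 63 = 25326 ≡ 261
261 · 422 = 110142 ≡ 413
413 · 424 = 175112 ≡ 214
214 · 281 = 60134 ≡ 535
535 · 299 = 159965 ≡ 106

106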